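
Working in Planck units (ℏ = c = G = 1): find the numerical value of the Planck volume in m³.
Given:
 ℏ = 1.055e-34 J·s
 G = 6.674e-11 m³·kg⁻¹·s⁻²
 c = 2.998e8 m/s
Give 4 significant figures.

Dimensional analysis gives V_P = (ℏG/c³)^(3/2).
  = √(1.784e-209)
  = 4.224e-105 m³

4.224e-105 m³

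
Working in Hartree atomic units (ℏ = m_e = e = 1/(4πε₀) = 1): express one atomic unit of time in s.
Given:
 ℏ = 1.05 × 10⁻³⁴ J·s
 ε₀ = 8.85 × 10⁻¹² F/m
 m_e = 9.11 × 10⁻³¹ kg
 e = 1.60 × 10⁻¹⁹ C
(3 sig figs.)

2.40 × 10⁻¹⁷ s

Dimensional analysis gives τ_au = (4πε₀)²ℏ³/(m_e e⁴).
E_h = 4.38 × 10⁻¹⁸ J
ℏ/E_h = 2.40 × 10⁻¹⁷ s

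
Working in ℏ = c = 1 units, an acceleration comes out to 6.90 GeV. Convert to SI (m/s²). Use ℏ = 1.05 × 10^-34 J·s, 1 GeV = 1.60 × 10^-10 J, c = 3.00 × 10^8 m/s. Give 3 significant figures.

3.15 × 10^33 m/s²

Acceleration is [L]/[T]² = c·[E]/ℏ.
1 GeV → c/ℏ × (1 GeV in J) = 4.57 × 10^32 m/s².
Result: 6.90 × 4.57 × 10^32 = 3.15 × 10^33 m/s².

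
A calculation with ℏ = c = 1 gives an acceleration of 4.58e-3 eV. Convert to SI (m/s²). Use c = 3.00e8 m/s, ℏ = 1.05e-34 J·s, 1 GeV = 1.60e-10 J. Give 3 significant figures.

Acceleration is [L]/[T]² = c·[E]/ℏ.
1 GeV → c/ℏ × (1 GeV in J) = 4.57e32 m/s².
Convert the energy scale: 4.58e-3 eV = 4.58e-12 GeV.
Result: 4.58e-12 × 4.57e32 = 2.09e21 m/s².

2.09e21 m/s²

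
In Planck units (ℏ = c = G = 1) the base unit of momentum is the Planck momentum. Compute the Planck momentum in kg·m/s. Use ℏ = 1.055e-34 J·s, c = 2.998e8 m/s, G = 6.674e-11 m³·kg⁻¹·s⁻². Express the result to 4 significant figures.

6.527 kg·m/s

p_P = √(ℏc³/G)
  = √(42.60)
  = 6.527 kg·m/s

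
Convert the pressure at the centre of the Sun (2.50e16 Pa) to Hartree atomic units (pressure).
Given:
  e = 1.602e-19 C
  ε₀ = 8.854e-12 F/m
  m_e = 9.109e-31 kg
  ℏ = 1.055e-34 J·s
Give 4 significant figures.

853.5

atomic unit of pressure: P_au = E_h/a₀³ = m_e⁴e¹⁰/((4πε₀)⁵ℏ⁸) = 2.929e13 Pa.
2.50e16 / 2.929e13 = 853.5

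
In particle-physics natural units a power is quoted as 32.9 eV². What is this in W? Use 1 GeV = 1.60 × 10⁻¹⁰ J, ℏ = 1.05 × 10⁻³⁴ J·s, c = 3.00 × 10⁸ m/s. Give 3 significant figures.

8.02 × 10⁻³ W

Power is [E]/[T] = [E]²/ℏ.
1 GeV² → 1/ℏ × (1 GeV in J)² = 2.44 × 10¹⁴ W.
Convert the energy scale: 32.9 eV² = 3.29 × 10⁻¹⁷ GeV².
Result: 3.29 × 10⁻¹⁷ × 2.44 × 10¹⁴ = 8.02 × 10⁻³ W.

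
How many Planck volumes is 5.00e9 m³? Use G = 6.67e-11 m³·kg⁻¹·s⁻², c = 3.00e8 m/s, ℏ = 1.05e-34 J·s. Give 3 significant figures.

Planck volume: V_P = (ℏG/c³)^(3/2) = 4.18e-105 m³.
5.00e9 / 4.18e-105 = 1.20e114

1.20e114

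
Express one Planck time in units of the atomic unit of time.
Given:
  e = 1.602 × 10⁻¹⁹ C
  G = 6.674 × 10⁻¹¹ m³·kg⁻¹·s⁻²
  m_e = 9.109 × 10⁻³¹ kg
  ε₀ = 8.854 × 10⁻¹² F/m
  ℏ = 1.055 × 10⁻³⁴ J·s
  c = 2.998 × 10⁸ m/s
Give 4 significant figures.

Planck time: t_P = √(ℏG/c⁵) = 5.392 × 10⁻⁴⁴ s
atomic unit of time: τ_au = (4πε₀)²ℏ³/(m_e e⁴) = 2.423 × 10⁻¹⁷ s
ratio = 5.392 × 10⁻⁴⁴ / 2.423 × 10⁻¹⁷ = 2.225 × 10⁻²⁷

2.225 × 10⁻²⁷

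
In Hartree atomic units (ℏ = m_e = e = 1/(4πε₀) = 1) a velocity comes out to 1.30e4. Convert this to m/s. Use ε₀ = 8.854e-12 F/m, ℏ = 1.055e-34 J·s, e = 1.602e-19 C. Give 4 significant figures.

2.842e10 m/s

One atomic unit of velocity: v_au = e²/(4πε₀ℏ) = 2.186e6 m/s.
1.30e4 × 2.186e6 m/s = 2.842e10 m/s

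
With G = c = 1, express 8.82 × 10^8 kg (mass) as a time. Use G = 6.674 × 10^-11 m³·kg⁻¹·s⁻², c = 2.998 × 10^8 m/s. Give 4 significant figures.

2.185 × 10^-27 s

Mass → time via G/c³.
8.82 × 10^8 kg × (G/c³) = 2.185 × 10^-27 s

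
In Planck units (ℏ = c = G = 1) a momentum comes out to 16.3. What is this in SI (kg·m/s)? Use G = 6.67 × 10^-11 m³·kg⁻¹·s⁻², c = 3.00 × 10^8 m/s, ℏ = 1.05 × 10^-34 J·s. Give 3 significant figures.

One Planck momentum: p_P = √(ℏc³/G) = 6.52 kg·m/s.
16.3 × 6.52 kg·m/s = 106 kg·m/s

106 kg·m/s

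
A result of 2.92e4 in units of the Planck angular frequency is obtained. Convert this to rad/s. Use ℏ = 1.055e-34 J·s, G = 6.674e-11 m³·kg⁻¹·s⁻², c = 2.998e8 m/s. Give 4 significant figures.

5.416e47 rad/s

One Planck angular frequency: ω_P = √(c⁵/(ℏG)) = 1.855e43 rad/s.
2.92e4 × 1.855e43 rad/s = 5.416e47 rad/s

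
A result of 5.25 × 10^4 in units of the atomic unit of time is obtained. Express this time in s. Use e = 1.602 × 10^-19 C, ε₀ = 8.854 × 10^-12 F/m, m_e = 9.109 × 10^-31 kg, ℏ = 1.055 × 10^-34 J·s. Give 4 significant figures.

1.272 × 10^-12 s

One atomic unit of time: τ_au = (4πε₀)²ℏ³/(m_e e⁴) = 2.423 × 10^-17 s.
5.25 × 10^4 × 2.423 × 10^-17 s = 1.272 × 10^-12 s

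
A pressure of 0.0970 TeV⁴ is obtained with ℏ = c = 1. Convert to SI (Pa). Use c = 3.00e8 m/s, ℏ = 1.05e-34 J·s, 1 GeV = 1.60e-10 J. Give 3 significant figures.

2.03e48 Pa

Pressure is [E]/[L]³ = [E]⁴/(ℏc)³.
1 GeV⁴ → 1/(ℏc)³ × (1 GeV in J)⁴ = 2.10e37 Pa.
Convert the energy scale: 0.0970 TeV⁴ = 9.70e10 GeV⁴.
Result: 9.70e10 × 2.10e37 = 2.03e48 Pa.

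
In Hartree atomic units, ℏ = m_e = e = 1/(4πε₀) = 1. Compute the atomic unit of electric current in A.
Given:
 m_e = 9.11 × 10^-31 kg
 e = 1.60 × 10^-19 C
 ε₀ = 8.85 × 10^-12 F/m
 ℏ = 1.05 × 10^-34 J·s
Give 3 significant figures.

6.67 × 10^-3 A

Dimensional analysis gives I_au = e E_h/ℏ = m_e e⁵/((4πε₀)²ℏ³).
E_h = 4.38 × 10^-18 J
e·E_h/ℏ = 6.67 × 10^-3 A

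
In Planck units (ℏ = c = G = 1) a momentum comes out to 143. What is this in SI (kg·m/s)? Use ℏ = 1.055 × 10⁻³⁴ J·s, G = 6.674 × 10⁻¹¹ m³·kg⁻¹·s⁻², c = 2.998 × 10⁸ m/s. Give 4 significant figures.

933.3 kg·m/s

One Planck momentum: p_P = √(ℏc³/G) = 6.527 kg·m/s.
143 × 6.527 kg·m/s = 933.3 kg·m/s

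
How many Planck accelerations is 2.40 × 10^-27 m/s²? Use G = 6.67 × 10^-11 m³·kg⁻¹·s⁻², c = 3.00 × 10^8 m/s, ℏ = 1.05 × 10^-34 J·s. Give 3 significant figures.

Planck acceleration: a_P = √(c⁷/(ℏG)) = 5.59 × 10^51 m/s².
2.40 × 10^-27 / 5.59 × 10^51 = 4.29 × 10^-79

4.29 × 10^-79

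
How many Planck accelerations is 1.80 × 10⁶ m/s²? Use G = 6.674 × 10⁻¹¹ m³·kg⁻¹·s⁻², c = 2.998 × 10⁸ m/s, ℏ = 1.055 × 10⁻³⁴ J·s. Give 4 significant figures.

Planck acceleration: a_P = √(c⁷/(ℏG)) = 5.560 × 10⁵¹ m/s².
1.80 × 10⁶ / 5.560 × 10⁵¹ = 3.237 × 10⁻⁴⁶

3.237 × 10⁻⁴⁶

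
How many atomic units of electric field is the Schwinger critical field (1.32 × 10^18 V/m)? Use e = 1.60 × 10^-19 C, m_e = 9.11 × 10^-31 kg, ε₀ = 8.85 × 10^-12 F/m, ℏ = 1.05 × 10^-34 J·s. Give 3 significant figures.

atomic unit of electric field: E_au = E_h/(e a₀) = m_e²e⁵/((4πε₀)³ℏ⁴) = 5.20 × 10^11 V/m.
1.32 × 10^18 / 5.20 × 10^11 = 2.54 × 10^6

2.54 × 10^6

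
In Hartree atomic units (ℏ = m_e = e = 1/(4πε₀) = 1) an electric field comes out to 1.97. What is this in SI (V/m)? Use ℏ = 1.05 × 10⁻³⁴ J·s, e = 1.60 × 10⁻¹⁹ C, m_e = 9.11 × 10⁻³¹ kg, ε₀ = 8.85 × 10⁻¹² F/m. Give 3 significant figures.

1.03 × 10¹² V/m

One atomic unit of electric field: E_au = E_h/(e a₀) = m_e²e⁵/((4πε₀)³ℏ⁴) = 5.20 × 10¹¹ V/m.
1.97 × 5.20 × 10¹¹ V/m = 1.03 × 10¹² V/m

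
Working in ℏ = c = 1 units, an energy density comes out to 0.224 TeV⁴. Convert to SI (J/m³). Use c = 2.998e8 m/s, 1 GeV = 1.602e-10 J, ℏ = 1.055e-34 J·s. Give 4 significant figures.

[E]/[L]³ = [E]⁴/(ℏc)³; restore (ℏc)⁻³.
1 GeV⁴ → 1/(ℏc)³ × (1 GeV in J)⁴ = 2.082e37 J/m³.
Convert the energy scale: 0.224 TeV⁴ = 2.24e11 GeV⁴.
Result: 2.24e11 × 2.082e37 = 4.663e48 J/m³.

4.663e48 J/m³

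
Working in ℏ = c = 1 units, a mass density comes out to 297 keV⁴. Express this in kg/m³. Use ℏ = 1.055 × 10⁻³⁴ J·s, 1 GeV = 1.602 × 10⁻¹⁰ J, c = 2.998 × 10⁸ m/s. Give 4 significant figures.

Mass density is [E]/(c²[L]³) = [E]⁴/(ℏ³c⁵).
1 GeV⁴ → 1/(ℏ³c⁵) × (1 GeV in J)⁴ = 2.316 × 10²⁰ kg/m³.
Convert the energy scale: 297 keV⁴ = 2.97 × 10⁻²² GeV⁴.
Result: 2.97 × 10⁻²² × 2.316 × 10²⁰ = 0.06878 kg/m³.

0.06878 kg/m³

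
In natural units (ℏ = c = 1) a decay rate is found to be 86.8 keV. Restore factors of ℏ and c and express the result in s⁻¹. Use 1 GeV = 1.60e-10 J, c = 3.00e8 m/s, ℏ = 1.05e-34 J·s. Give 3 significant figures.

A rate is [E]/ℏ; divide by ℏ.
1 GeV → 1/ℏ × (1 GeV in J) = 1.52e24 s⁻¹.
Convert the energy scale: 86.8 keV = 8.68e-5 GeV.
Result: 8.68e-5 × 1.52e24 = 1.32e20 s⁻¹.

1.32e20 s⁻¹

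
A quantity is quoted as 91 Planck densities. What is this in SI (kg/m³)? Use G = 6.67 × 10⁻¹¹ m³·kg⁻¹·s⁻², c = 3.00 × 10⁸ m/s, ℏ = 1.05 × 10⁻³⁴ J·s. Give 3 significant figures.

One Planck density: ρ_P = c⁵/(ℏG²) = 5.20 × 10⁹⁶ kg/m³.
91 × 5.20 × 10⁹⁶ kg/m³ = 4.73 × 10⁹⁸ kg/m³

4.73 × 10⁹⁸ kg/m³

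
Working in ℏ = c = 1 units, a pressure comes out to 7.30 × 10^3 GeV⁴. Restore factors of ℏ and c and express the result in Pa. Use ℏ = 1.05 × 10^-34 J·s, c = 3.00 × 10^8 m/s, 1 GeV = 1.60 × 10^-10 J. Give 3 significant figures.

Pressure is [E]/[L]³ = [E]⁴/(ℏc)³.
1 GeV⁴ → 1/(ℏc)³ × (1 GeV in J)⁴ = 2.10 × 10^37 Pa.
Result: 7.30 × 10^3 × 2.10 × 10^37 = 1.53 × 10^41 Pa.

1.53 × 10^41 Pa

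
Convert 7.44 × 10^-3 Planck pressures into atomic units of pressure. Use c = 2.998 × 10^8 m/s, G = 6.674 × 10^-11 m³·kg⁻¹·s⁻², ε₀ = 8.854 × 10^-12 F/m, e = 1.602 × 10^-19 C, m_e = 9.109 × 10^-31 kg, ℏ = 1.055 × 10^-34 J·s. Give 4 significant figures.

1.177 × 10^98

Planck pressure: p_P = c⁷/(ℏG²) = 4.632 × 10^113 Pa
atomic unit of pressure: P_au = E_h/a₀³ = m_e⁴e¹⁰/((4πε₀)⁵ℏ⁸) = 2.929 × 10^13 Pa
7.44 × 10^-3 × 4.632 × 10^113 / 2.929 × 10^13 = 1.177 × 10^98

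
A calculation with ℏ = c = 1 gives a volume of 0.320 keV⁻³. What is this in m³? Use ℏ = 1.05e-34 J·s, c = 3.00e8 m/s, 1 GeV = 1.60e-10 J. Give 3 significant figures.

2.44e-30 m³

Volume is [L]³ = [E]⁻³·(ℏc)³.
1 GeV⁻³ → (ℏc)³ × (1 GeV in J)⁻³ = 7.63e-48 m³.
Convert the energy scale: 0.320 keV⁻³ = 3.20e17 GeV⁻³.
Result: 3.20e17 × 7.63e-48 = 2.44e-30 m³.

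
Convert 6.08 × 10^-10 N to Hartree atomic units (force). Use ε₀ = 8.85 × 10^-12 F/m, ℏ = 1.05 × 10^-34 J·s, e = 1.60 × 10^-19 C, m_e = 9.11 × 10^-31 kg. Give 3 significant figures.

7.30 × 10^-3

atomic unit of force: F_au = E_h/a₀ = m_e²e⁶/((4πε₀)³ℏ⁴) = 8.33 × 10^-8 N.
6.08 × 10^-10 / 8.33 × 10^-8 = 7.30 × 10^-3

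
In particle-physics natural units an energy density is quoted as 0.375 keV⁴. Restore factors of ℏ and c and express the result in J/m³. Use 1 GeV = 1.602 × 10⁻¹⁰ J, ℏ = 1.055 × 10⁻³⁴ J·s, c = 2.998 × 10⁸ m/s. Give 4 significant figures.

[E]/[L]³ = [E]⁴/(ℏc)³; restore (ℏc)⁻³.
1 GeV⁴ → 1/(ℏc)³ × (1 GeV in J)⁴ = 2.082 × 10³⁷ J/m³.
Convert the energy scale: 0.375 keV⁴ = 3.75 × 10⁻²⁵ GeV⁴.
Result: 3.75 × 10⁻²⁵ × 2.082 × 10³⁷ = 7.806 × 10¹² J/m³.

7.806 × 10¹² J/m³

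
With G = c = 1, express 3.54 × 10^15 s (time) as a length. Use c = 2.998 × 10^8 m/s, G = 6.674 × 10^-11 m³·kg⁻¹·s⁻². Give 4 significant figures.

1.061 × 10^24 m

Time → length via c.
3.54 × 10^15 s × (c) = 1.061 × 10^24 m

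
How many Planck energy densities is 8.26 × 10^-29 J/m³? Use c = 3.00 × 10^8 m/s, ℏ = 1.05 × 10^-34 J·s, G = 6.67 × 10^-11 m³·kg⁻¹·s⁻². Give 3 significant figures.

Planck energy density: u_P = c⁷/(ℏG²) = 4.68 × 10^113 J/m³.
8.26 × 10^-29 / 4.68 × 10^113 = 1.76 × 10^-142

1.76 × 10^-142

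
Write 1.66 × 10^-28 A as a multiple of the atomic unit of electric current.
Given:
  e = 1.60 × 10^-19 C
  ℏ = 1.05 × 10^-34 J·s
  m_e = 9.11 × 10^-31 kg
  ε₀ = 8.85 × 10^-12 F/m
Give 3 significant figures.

2.49 × 10^-26

atomic unit of electric current: I_au = e E_h/ℏ = m_e e⁵/((4πε₀)²ℏ³) = 6.67 × 10^-3 A.
1.66 × 10^-28 / 6.67 × 10^-3 = 2.49 × 10^-26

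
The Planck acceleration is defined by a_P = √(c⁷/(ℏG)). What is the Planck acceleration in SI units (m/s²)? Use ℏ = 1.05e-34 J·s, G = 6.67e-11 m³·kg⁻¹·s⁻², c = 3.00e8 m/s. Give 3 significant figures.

a_P = √(c⁷/(ℏG))
  = √(3.12e103)
  = 5.59e51 m/s²

5.59e51 m/s²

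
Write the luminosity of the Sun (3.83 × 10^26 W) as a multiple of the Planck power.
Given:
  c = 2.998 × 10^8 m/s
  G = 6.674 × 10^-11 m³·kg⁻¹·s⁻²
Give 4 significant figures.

1.055 × 10^-26

Planck power: P_P = c⁵/G = 3.629 × 10^52 W.
3.83 × 10^26 / 3.629 × 10^52 = 1.055 × 10^-26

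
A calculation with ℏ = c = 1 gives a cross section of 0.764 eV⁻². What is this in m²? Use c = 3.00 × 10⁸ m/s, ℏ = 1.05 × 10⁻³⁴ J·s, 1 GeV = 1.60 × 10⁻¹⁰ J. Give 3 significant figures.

2.96 × 10⁻¹⁴ m²

Area is [L]² = [E]⁻²·(ℏc)²; restore (ℏc)².
1 GeV⁻² → (ℏc)² × (1 GeV in J)⁻² = 3.88 × 10⁻³² m².
Convert the energy scale: 0.764 eV⁻² = 7.64 × 10¹⁷ GeV⁻².
Result: 7.64 × 10¹⁷ × 3.88 × 10⁻³² = 2.96 × 10⁻¹⁴ m².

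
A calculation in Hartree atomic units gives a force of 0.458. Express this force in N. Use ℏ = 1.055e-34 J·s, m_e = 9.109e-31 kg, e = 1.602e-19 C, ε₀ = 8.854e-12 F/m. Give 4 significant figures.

One atomic unit of force: F_au = E_h/a₀ = m_e²e⁶/((4πε₀)³ℏ⁴) = 8.220e-8 N.
0.458 × 8.220e-8 N = 3.765e-8 N

3.765e-8 N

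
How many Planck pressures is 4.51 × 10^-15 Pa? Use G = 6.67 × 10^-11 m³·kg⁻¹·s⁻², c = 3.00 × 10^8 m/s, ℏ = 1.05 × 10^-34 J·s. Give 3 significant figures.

Planck pressure: p_P = c⁷/(ℏG²) = 4.68 × 10^113 Pa.
4.51 × 10^-15 / 4.68 × 10^113 = 9.63 × 10^-129

9.63 × 10^-129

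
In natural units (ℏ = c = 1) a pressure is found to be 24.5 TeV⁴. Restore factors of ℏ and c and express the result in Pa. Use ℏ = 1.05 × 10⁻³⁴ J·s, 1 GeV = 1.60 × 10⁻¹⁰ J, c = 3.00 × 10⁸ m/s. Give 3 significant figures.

Pressure is [E]/[L]³ = [E]⁴/(ℏc)³.
1 GeV⁴ → 1/(ℏc)³ × (1 GeV in J)⁴ = 2.10 × 10³⁷ Pa.
Convert the energy scale: 24.5 TeV⁴ = 2.45 × 10¹³ GeV⁴.
Result: 2.45 × 10¹³ × 2.10 × 10³⁷ = 5.14 × 10⁵⁰ Pa.

5.14 × 10⁵⁰ Pa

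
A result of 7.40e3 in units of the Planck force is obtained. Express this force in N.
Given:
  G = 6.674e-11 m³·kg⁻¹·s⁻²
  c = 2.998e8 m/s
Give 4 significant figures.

One Planck force: F_P = c⁴/G = 1.210e44 N.
7.40e3 × 1.210e44 N = 8.957e47 N

8.957e47 N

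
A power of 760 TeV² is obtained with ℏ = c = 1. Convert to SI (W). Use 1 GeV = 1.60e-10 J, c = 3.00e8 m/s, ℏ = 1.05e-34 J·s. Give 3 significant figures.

1.85e23 W

Power is [E]/[T] = [E]²/ℏ.
1 GeV² → 1/ℏ × (1 GeV in J)² = 2.44e14 W.
Convert the energy scale: 760 TeV² = 7.60e8 GeV².
Result: 7.60e8 × 2.44e14 = 1.85e23 W.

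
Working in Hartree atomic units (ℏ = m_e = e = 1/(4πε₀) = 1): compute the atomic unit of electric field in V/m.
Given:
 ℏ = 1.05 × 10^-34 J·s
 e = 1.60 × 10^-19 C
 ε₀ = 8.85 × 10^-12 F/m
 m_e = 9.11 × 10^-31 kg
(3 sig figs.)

5.20 × 10^11 V/m

Dimensional analysis gives E_au = E_h/(e a₀) = m_e²e⁵/((4πε₀)³ℏ⁴).
E_h = 4.38 × 10^-18 J
a₀ = 5.26 × 10^-11 m
E_h/(e·a₀) = 5.20 × 10^11 V/m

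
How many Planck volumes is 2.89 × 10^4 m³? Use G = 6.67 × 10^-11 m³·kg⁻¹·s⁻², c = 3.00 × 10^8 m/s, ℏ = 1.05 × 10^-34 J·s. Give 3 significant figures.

Planck volume: V_P = (ℏG/c³)^(3/2) = 4.18 × 10^-105 m³.
2.89 × 10^4 / 4.18 × 10^-105 = 6.92 × 10^108

6.92 × 10^108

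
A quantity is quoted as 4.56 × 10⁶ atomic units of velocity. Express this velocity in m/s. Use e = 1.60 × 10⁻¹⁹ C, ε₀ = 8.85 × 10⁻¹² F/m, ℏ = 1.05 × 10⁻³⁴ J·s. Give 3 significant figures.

1.00 × 10¹³ m/s

One atomic unit of velocity: v_au = e²/(4πε₀ℏ) = 2.19 × 10⁶ m/s.
4.56 × 10⁶ × 2.19 × 10⁶ m/s = 1.00 × 10¹³ m/s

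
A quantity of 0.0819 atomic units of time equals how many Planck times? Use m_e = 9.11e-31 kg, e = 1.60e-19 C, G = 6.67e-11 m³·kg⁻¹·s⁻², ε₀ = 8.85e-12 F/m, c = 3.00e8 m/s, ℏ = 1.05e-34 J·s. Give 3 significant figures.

atomic unit of time: τ_au = (4πε₀)²ℏ³/(m_e e⁴) = 2.40e-17 s
Planck time: t_P = √(ℏG/c⁵) = 5.37e-44 s
0.0819 × 2.40e-17 / 5.37e-44 = 3.66e25

3.66e25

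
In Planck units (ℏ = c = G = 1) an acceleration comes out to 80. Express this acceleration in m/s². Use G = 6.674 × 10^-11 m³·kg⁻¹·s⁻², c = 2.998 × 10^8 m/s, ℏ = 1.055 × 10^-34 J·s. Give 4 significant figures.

One Planck acceleration: a_P = √(c⁷/(ℏG)) = 5.560 × 10^51 m/s².
80 × 5.560 × 10^51 m/s² = 4.448 × 10^53 m/s²

4.448 × 10^53 m/s²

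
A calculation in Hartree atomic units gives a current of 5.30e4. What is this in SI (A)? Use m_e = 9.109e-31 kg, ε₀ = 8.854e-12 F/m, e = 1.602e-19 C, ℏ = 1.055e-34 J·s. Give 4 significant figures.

350.4 A

One atomic unit of electric current: I_au = e E_h/ℏ = m_e e⁵/((4πε₀)²ℏ³) = 6.612e-3 A.
5.30e4 × 6.612e-3 A = 350.4 A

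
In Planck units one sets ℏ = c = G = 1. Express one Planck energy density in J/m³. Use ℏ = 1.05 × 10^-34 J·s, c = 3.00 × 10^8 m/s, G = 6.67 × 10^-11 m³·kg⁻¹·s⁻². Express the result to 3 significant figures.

u_P = c⁷/(ℏG²)
  = 2.19 × 10^59 / 4.67 × 10^-55
  = 4.68 × 10^113 J/m³

4.68 × 10^113 J/m³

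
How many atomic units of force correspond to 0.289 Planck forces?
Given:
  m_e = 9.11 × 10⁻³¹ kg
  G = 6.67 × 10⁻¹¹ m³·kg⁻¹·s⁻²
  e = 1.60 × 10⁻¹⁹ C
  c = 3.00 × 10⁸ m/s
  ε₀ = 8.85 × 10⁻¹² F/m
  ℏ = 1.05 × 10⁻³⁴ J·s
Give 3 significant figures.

4.21 × 10⁵⁰

Planck force: F_P = c⁴/G = 1.21 × 10⁴⁴ N
atomic unit of force: F_au = E_h/a₀ = m_e²e⁶/((4πε₀)³ℏ⁴) = 8.33 × 10⁻⁸ N
0.289 × 1.21 × 10⁴⁴ / 8.33 × 10⁻⁸ = 4.21 × 10⁵⁰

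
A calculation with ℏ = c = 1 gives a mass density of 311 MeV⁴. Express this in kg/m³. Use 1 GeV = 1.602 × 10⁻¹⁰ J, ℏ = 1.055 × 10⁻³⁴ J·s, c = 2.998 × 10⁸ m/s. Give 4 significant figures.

7.203 × 10¹⁰ kg/m³

Mass density is [E]/(c²[L]³) = [E]⁴/(ℏ³c⁵).
1 GeV⁴ → 1/(ℏ³c⁵) × (1 GeV in J)⁴ = 2.316 × 10²⁰ kg/m³.
Convert the energy scale: 311 MeV⁴ = 3.11 × 10⁻¹⁰ GeV⁴.
Result: 3.11 × 10⁻¹⁰ × 2.316 × 10²⁰ = 7.203 × 10¹⁰ kg/m³.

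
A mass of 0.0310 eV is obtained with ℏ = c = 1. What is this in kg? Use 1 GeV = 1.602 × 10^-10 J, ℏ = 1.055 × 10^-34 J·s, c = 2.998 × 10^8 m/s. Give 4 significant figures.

5.525 × 10^-38 kg

Mass is [E]/c²; divide by c².
1 GeV → 1/c² × (1 GeV in J) = 1.782 × 10^-27 kg.
Convert the energy scale: 0.0310 eV = 3.10 × 10^-11 GeV.
Result: 3.10 × 10^-11 × 1.782 × 10^-27 = 5.525 × 10^-38 kg.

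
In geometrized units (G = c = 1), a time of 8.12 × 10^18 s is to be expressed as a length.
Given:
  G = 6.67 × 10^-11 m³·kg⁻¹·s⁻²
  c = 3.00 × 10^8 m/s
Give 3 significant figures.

Time → length via c.
8.12 × 10^18 s × (c) = 2.44 × 10^27 m

2.44 × 10^27 m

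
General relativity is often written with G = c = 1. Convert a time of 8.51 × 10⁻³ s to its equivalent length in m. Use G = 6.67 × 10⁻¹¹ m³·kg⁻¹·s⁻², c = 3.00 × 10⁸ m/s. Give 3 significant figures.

Time → length via c.
8.51 × 10⁻³ s × (c) = 2.55 × 10⁶ m

2.55 × 10⁶ m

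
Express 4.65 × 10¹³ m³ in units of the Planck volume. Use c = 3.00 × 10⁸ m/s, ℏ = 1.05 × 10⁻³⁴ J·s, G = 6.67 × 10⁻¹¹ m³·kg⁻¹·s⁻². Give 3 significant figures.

Planck volume: V_P = (ℏG/c³)^(3/2) = 4.18 × 10⁻¹⁰⁵ m³.
4.65 × 10¹³ / 4.18 × 10⁻¹⁰⁵ = 1.11 × 10¹¹⁸

1.11 × 10¹¹⁸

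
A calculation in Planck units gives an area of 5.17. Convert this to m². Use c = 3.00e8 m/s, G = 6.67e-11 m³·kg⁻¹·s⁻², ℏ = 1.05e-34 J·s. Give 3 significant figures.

One Planck area: A_P = ℏG/c³ = 2.59e-70 m².
5.17 × 2.59e-70 m² = 1.34e-69 m²

1.34e-69 m²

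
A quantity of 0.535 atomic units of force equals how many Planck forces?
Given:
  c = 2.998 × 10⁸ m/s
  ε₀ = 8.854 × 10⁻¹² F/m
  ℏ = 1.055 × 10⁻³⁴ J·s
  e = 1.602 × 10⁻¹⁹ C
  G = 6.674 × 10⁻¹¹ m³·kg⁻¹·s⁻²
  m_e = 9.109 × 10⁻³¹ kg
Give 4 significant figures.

atomic unit of force: F_au = E_h/a₀ = m_e²e⁶/((4πε₀)³ℏ⁴) = 8.220 × 10⁻⁸ N
Planck force: F_P = c⁴/G = 1.210 × 10⁴⁴ N
0.535 × 8.220 × 10⁻⁸ / 1.210 × 10⁴⁴ = 3.633 × 10⁻⁵²

3.633 × 10⁻⁵²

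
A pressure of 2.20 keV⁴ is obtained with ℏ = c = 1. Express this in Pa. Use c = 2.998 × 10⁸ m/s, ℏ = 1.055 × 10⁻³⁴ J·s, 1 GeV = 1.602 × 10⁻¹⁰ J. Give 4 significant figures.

Pressure is [E]/[L]³ = [E]⁴/(ℏc)³.
1 GeV⁴ → 1/(ℏc)³ × (1 GeV in J)⁴ = 2.082 × 10³⁷ Pa.
Convert the energy scale: 2.20 keV⁴ = 2.20 × 10⁻²⁴ GeV⁴.
Result: 2.20 × 10⁻²⁴ × 2.082 × 10³⁷ = 4.580 × 10¹³ Pa.

4.580 × 10¹³ Pa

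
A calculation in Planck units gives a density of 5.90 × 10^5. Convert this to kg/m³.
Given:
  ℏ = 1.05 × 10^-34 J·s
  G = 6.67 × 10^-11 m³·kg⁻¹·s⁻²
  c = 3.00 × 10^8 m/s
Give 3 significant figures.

3.07 × 10^102 kg/m³

One Planck density: ρ_P = c⁵/(ℏG²) = 5.20 × 10^96 kg/m³.
5.90 × 10^5 × 5.20 × 10^96 kg/m³ = 3.07 × 10^102 kg/m³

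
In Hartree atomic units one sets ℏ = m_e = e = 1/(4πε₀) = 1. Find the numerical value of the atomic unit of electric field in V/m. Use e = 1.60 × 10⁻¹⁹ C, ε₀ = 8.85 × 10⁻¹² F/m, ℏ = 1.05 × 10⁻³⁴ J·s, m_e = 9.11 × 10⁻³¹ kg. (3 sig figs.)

E_au = E_h/(e a₀) = m_e²e⁵/((4πε₀)³ℏ⁴)
E_h = 4.38 × 10⁻¹⁸ J
a₀ = 5.26 × 10⁻¹¹ m
E_h/(e·a₀) = 5.20 × 10¹¹ V/m

5.20 × 10¹¹ V/m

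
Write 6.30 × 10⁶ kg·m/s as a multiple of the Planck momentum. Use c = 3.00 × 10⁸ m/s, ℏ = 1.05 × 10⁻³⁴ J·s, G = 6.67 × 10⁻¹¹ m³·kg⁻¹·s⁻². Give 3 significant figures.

Planck momentum: p_P = √(ℏc³/G) = 6.52 kg·m/s.
6.30 × 10⁶ / 6.52 = 9.66 × 10⁵

9.66 × 10⁵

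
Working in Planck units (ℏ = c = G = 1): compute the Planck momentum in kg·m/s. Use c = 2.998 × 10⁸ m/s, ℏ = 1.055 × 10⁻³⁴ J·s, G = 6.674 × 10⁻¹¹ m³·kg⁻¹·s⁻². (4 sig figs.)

The unique combination of the constants set to 1 with dimensions of momentum is p_P = √(ℏc³/G).
  = √(42.60)
  = 6.527 kg·m/s

6.527 kg·m/s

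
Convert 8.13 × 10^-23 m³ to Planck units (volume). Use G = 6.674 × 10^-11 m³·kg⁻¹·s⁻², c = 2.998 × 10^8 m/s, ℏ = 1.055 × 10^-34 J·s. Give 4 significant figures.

Planck volume: V_P = (ℏG/c³)^(3/2) = 4.224 × 10^-105 m³.
8.13 × 10^-23 / 4.224 × 10^-105 = 1.925 × 10^82

1.925 × 10^82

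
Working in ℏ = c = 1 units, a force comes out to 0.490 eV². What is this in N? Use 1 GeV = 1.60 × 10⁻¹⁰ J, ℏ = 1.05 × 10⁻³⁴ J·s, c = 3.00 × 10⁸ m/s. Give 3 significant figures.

3.98 × 10⁻¹³ N

Force is [E]/[L] = [E]²/(ℏc); restore (ℏc)⁻¹.
1 GeV² → 1/(ℏc) × (1 GeV in J)² = 8.13 × 10⁵ N.
Convert the energy scale: 0.490 eV² = 4.90 × 10⁻¹⁹ GeV².
Result: 4.90 × 10⁻¹⁹ × 8.13 × 10⁵ = 3.98 × 10⁻¹³ N.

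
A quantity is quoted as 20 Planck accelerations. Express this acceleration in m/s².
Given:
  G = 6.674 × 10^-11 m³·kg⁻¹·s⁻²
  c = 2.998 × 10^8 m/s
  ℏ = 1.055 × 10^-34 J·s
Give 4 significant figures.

One Planck acceleration: a_P = √(c⁷/(ℏG)) = 5.560 × 10^51 m/s².
20 × 5.560 × 10^51 m/s² = 1.112 × 10^53 m/s²

1.112 × 10^53 m/s²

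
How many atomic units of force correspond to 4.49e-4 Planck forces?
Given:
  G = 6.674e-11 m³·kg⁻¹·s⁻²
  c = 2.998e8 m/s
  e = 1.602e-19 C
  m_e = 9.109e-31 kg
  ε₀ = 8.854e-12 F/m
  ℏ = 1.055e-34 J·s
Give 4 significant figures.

Planck force: F_P = c⁴/G = 1.210e44 N
atomic unit of force: F_au = E_h/a₀ = m_e²e⁶/((4πε₀)³ℏ⁴) = 8.220e-8 N
4.49e-4 × 1.210e44 / 8.220e-8 = 6.612e47

6.612e47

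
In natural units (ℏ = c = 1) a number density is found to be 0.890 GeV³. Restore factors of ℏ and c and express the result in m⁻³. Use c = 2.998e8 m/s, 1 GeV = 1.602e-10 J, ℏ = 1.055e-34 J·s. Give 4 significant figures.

Number density is [L]⁻³ = [E]³/(ℏc)³.
1 GeV³ → 1/(ℏc)³ × (1 GeV in J)³ = 1.299e47 m⁻³.
Result: 0.890 × 1.299e47 = 1.156e47 m⁻³.

1.156e47 m⁻³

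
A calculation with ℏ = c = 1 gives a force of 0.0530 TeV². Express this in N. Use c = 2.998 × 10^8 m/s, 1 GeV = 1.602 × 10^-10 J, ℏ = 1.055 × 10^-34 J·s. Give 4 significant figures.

4.300 × 10^10 N

Force is [E]/[L] = [E]²/(ℏc); restore (ℏc)⁻¹.
1 GeV² → 1/(ℏc) × (1 GeV in J)² = 8.114 × 10^5 N.
Convert the energy scale: 0.0530 TeV² = 5.30 × 10^4 GeV².
Result: 5.30 × 10^4 × 8.114 × 10^5 = 4.300 × 10^10 N.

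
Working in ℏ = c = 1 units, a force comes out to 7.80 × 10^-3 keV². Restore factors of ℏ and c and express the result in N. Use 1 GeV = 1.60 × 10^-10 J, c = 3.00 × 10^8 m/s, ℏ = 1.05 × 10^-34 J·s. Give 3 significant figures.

6.34 × 10^-9 N

Force is [E]/[L] = [E]²/(ℏc); restore (ℏc)⁻¹.
1 GeV² → 1/(ℏc) × (1 GeV in J)² = 8.13 × 10^5 N.
Convert the energy scale: 7.80 × 10^-3 keV² = 7.80 × 10^-15 GeV².
Result: 7.80 × 10^-15 × 8.13 × 10^5 = 6.34 × 10^-9 N.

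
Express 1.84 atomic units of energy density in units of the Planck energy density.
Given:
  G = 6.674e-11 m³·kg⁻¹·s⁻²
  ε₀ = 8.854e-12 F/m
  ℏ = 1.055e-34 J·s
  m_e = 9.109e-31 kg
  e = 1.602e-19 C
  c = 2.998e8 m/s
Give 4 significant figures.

atomic unit of energy density: u_au = E_h/a₀³ = m_e⁴e¹⁰/((4πε₀)⁵ℏ⁸) = 2.929e13 J/m³
Planck energy density: u_P = c⁷/(ℏG²) = 4.632e113 J/m³
1.84 × 2.929e13 / 4.632e113 = 1.163e-100

1.163e-100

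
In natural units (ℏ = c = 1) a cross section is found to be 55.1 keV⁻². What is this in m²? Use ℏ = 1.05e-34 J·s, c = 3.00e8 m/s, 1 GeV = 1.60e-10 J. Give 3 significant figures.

Area is [L]² = [E]⁻²·(ℏc)²; restore (ℏc)².
1 GeV⁻² → (ℏc)² × (1 GeV in J)⁻² = 3.88e-32 m².
Convert the energy scale: 55.1 keV⁻² = 5.51e13 GeV⁻².
Result: 5.51e13 × 3.88e-32 = 2.14e-18 m².

2.14e-18 m²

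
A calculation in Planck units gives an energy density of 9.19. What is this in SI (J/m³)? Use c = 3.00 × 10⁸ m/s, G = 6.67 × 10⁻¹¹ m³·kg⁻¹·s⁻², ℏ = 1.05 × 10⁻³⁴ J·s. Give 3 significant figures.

One Planck energy density: u_P = c⁷/(ℏG²) = 4.68 × 10¹¹³ J/m³.
9.19 × 4.68 × 10¹¹³ J/m³ = 4.30 × 10¹¹⁴ J/m³

4.30 × 10¹¹⁴ J/m³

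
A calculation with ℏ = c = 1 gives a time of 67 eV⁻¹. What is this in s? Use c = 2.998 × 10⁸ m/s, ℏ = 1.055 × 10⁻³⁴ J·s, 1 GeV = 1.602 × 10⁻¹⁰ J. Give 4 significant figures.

4.412 × 10⁻¹⁴ s

A time is [E]⁻¹ in ℏ=c=1; restore one factor of ℏ.
1 GeV⁻¹ → ℏ × (1 GeV in J)⁻¹ = 6.586 × 10⁻²⁵ s.
Convert the energy scale: 67 eV⁻¹ = 6.70 × 10¹⁰ GeV⁻¹.
Result: 6.70 × 10¹⁰ × 6.586 × 10⁻²⁵ = 4.412 × 10⁻¹⁴ s.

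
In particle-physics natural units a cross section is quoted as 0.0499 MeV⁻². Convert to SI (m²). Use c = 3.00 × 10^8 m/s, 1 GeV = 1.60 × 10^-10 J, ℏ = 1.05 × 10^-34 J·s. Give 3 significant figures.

Area is [L]² = [E]⁻²·(ℏc)²; restore (ℏc)².
1 GeV⁻² → (ℏc)² × (1 GeV in J)⁻² = 3.88 × 10^-32 m².
Convert the energy scale: 0.0499 MeV⁻² = 4.99 × 10^4 GeV⁻².
Result: 4.99 × 10^4 × 3.88 × 10^-32 = 1.93 × 10^-27 m².

1.93 × 10^-27 m²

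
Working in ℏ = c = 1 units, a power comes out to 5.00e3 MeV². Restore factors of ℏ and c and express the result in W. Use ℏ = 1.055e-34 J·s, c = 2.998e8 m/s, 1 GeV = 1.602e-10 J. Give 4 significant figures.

Power is [E]/[T] = [E]²/ℏ.
1 GeV² → 1/ℏ × (1 GeV in J)² = 2.433e14 W.
Convert the energy scale: 5.00e3 MeV² = 5.00e-3 GeV².
Result: 5.00e-3 × 2.433e14 = 1.216e12 W.

1.216e12 W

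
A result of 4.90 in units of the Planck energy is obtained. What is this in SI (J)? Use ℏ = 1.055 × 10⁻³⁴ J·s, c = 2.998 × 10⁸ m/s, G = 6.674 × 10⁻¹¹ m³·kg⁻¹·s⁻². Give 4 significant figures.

9.588 × 10⁹ J

One Planck energy: E_P = √(ℏc⁵/G) = 1.957 × 10⁹ J.
4.90 × 1.957 × 10⁹ J = 9.588 × 10⁹ J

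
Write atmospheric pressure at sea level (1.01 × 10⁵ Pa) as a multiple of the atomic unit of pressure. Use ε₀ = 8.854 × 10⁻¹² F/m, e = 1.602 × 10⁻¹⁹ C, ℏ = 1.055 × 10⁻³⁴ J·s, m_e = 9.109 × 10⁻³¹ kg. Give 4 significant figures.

3.448 × 10⁻⁹

atomic unit of pressure: P_au = E_h/a₀³ = m_e⁴e¹⁰/((4πε₀)⁵ℏ⁸) = 2.929 × 10¹³ Pa.
1.01 × 10⁵ / 2.929 × 10¹³ = 3.448 × 10⁻⁹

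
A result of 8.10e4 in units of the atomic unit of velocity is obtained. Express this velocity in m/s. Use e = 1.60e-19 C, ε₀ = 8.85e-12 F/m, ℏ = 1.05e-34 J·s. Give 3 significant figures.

1.78e11 m/s

One atomic unit of velocity: v_au = e²/(4πε₀ℏ) = 2.19e6 m/s.
8.10e4 × 2.19e6 m/s = 1.78e11 m/s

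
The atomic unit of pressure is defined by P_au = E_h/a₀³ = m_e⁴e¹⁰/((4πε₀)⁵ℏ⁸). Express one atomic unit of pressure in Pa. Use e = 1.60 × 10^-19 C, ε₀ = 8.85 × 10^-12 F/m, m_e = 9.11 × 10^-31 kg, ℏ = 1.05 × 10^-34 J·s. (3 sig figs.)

3.01 × 10^13 Pa

P_au = E_h/a₀³ = m_e⁴e¹⁰/((4πε₀)⁵ℏ⁸)
E_h = 4.38 × 10^-18 J
a₀ = 5.26 × 10^-11 m
E_h/a₀³ = 3.01 × 10^13 Pa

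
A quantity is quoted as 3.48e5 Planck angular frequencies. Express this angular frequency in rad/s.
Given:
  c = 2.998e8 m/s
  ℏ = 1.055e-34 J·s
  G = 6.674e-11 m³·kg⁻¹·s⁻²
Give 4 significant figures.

One Planck angular frequency: ω_P = √(c⁵/(ℏG)) = 1.855e43 rad/s.
3.48e5 × 1.855e43 rad/s = 6.454e48 rad/s

6.454e48 rad/s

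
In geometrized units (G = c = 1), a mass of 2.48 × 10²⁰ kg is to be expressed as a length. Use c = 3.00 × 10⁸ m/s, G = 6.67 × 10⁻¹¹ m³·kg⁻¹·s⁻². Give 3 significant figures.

In G = c = 1 units mass has dimensions of length; the conversion factor is G/c².
2.48 × 10²⁰ kg × (G/c²) = 1.84 × 10⁻⁷ m

1.84 × 10⁻⁷ m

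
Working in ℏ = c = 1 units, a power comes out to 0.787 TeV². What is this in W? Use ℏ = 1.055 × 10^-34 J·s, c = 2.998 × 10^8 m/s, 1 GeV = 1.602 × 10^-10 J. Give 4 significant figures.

Power is [E]/[T] = [E]²/ℏ.
1 GeV² → 1/ℏ × (1 GeV in J)² = 2.433 × 10^14 W.
Convert the energy scale: 0.787 TeV² = 7.87 × 10^5 GeV².
Result: 7.87 × 10^5 × 2.433 × 10^14 = 1.914 × 10^20 W.

1.914 × 10^20 W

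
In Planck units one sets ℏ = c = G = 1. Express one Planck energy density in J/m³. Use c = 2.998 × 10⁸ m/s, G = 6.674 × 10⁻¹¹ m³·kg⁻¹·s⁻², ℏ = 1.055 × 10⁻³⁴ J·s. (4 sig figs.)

4.632 × 10¹¹³ J/m³

u_P = c⁷/(ℏG²)
  = 2.177 × 10⁵⁹ / 4.699 × 10⁻⁵⁵
  = 4.632 × 10¹¹³ J/m³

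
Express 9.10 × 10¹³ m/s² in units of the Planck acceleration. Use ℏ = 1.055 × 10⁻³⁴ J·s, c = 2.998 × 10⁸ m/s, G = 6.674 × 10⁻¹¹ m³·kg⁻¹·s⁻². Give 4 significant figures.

1.637 × 10⁻³⁸

Planck acceleration: a_P = √(c⁷/(ℏG)) = 5.560 × 10⁵¹ m/s².
9.10 × 10¹³ / 5.560 × 10⁵¹ = 1.637 × 10⁻³⁸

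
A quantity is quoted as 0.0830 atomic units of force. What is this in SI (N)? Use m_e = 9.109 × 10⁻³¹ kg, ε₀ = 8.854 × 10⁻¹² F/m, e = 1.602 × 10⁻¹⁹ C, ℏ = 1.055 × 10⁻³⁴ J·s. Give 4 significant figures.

6.822 × 10⁻⁹ N

One atomic unit of force: F_au = E_h/a₀ = m_e²e⁶/((4πε₀)³ℏ⁴) = 8.220 × 10⁻⁸ N.
0.0830 × 8.220 × 10⁻⁸ N = 6.822 × 10⁻⁹ N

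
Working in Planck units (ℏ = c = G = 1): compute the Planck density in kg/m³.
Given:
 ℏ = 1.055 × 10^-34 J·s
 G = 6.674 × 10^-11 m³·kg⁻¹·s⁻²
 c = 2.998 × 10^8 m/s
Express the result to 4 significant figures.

5.154 × 10^96 kg/m³

Dimensional analysis gives ρ_P = c⁵/(ℏG²).
  = 2.422 × 10^42 / 4.699 × 10^-55
  = 5.154 × 10^96 kg/m³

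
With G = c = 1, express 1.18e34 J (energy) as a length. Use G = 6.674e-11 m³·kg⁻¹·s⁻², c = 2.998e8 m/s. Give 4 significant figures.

9.749e-11 m

Energy → length via G/c⁴.
1.18e34 J × (G/c⁴) = 9.749e-11 m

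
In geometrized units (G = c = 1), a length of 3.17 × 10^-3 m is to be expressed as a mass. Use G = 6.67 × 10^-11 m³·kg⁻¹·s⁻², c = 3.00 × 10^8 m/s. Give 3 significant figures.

4.28 × 10^24 kg

Length → mass via c²/G.
3.17 × 10^-3 m × (c²/G) = 4.28 × 10^24 kg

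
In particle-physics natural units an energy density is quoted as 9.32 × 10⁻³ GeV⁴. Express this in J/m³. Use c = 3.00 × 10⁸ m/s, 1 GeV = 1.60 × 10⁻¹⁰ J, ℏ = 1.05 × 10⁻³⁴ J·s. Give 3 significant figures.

1.95 × 10³⁵ J/m³

[E]/[L]³ = [E]⁴/(ℏc)³; restore (ℏc)⁻³.
1 GeV⁴ → 1/(ℏc)³ × (1 GeV in J)⁴ = 2.10 × 10³⁷ J/m³.
Result: 9.32 × 10⁻³ × 2.10 × 10³⁷ = 1.95 × 10³⁵ J/m³.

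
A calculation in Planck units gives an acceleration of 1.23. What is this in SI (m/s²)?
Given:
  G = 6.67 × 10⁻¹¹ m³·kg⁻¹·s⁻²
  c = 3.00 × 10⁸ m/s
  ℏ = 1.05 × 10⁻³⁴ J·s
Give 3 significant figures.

6.87 × 10⁵¹ m/s²

One Planck acceleration: a_P = √(c⁷/(ℏG)) = 5.59 × 10⁵¹ m/s².
1.23 × 5.59 × 10⁵¹ m/s² = 6.87 × 10⁵¹ m/s²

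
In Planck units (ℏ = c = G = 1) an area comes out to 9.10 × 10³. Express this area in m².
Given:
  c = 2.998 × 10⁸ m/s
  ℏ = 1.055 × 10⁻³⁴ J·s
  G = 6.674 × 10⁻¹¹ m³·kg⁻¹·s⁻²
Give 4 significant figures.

2.378 × 10⁻⁶⁶ m²

One Planck area: A_P = ℏG/c³ = 2.613 × 10⁻⁷⁰ m².
9.10 × 10³ × 2.613 × 10⁻⁷⁰ m² = 2.378 × 10⁻⁶⁶ m²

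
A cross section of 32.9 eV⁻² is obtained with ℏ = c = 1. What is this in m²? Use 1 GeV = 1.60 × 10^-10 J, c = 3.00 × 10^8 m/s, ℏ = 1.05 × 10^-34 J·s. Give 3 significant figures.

1.28 × 10^-12 m²

Area is [L]² = [E]⁻²·(ℏc)²; restore (ℏc)².
1 GeV⁻² → (ℏc)² × (1 GeV in J)⁻² = 3.88 × 10^-32 m².
Convert the energy scale: 32.9 eV⁻² = 3.29 × 10^19 GeV⁻².
Result: 3.29 × 10^19 × 3.88 × 10^-32 = 1.28 × 10^-12 m².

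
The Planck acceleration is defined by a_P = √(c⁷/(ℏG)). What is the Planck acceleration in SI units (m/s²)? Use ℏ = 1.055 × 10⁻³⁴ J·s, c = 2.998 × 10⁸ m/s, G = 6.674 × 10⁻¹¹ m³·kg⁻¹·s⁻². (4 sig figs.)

5.560 × 10⁵¹ m/s²

a_P = √(c⁷/(ℏG))
  = √(3.092 × 10¹⁰³)
  = 5.560 × 10⁵¹ m/s²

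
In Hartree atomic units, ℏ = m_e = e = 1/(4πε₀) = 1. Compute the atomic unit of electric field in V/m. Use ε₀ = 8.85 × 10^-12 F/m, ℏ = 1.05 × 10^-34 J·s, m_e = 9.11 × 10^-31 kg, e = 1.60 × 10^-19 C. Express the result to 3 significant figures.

5.20 × 10^11 V/m

From ℏ = m_e = e = 1/(4πε₀) = 1 the electric field scale is E_au = E_h/(e a₀) = m_e²e⁵/((4πε₀)³ℏ⁴).
E_h = 4.38 × 10^-18 J
a₀ = 5.26 × 10^-11 m
E_h/(e·a₀) = 5.20 × 10^11 V/m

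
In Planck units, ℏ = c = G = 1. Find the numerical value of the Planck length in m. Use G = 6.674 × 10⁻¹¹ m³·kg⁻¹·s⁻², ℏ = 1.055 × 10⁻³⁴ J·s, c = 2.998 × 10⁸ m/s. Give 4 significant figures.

1.616 × 10⁻³⁵ m

Dimensional analysis gives ℓ_P = √(ℏG/c³).
  = √(2.613 × 10⁻⁷⁰)
  = 1.616 × 10⁻³⁵ m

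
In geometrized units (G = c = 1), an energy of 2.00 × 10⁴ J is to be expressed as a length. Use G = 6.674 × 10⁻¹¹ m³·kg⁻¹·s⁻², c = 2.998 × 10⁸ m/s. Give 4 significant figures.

1.652 × 10⁻⁴⁰ m

Energy → length via G/c⁴.
2.00 × 10⁴ J × (G/c⁴) = 1.652 × 10⁻⁴⁰ m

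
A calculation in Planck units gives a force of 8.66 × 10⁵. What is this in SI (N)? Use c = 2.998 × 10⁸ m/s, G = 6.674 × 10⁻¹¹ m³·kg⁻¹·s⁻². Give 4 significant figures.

1.048 × 10⁵⁰ N

One Planck force: F_P = c⁴/G = 1.210 × 10⁴⁴ N.
8.66 × 10⁵ × 1.210 × 10⁴⁴ N = 1.048 × 10⁵⁰ N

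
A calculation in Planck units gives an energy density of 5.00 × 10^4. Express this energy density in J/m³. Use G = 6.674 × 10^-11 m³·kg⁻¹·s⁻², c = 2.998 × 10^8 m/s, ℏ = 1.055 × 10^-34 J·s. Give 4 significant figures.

2.316 × 10^118 J/m³

One Planck energy density: u_P = c⁷/(ℏG²) = 4.632 × 10^113 J/m³.
5.00 × 10^4 × 4.632 × 10^113 J/m³ = 2.316 × 10^118 J/m³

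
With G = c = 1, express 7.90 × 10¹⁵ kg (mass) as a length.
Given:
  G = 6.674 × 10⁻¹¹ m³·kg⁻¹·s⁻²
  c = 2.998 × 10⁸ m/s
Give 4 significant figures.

5.866 × 10⁻¹² m

In G = c = 1 units mass has dimensions of length; the conversion factor is G/c².
7.90 × 10¹⁵ kg × (G/c²) = 5.866 × 10⁻¹² m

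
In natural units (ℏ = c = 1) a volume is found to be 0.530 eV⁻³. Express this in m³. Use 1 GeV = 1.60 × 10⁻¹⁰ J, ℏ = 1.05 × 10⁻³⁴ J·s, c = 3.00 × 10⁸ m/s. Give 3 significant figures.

4.04 × 10⁻²¹ m³

Volume is [L]³ = [E]⁻³·(ℏc)³.
1 GeV⁻³ → (ℏc)³ × (1 GeV in J)⁻³ = 7.63 × 10⁻⁴⁸ m³.
Convert the energy scale: 0.530 eV⁻³ = 5.30 × 10²⁶ GeV⁻³.
Result: 5.30 × 10²⁶ × 7.63 × 10⁻⁴⁸ = 4.04 × 10⁻²¹ m³.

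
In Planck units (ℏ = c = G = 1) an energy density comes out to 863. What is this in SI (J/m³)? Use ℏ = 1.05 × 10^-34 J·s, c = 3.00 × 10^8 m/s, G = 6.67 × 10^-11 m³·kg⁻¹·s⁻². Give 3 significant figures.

4.04 × 10^116 J/m³

One Planck energy density: u_P = c⁷/(ℏG²) = 4.68 × 10^113 J/m³.
863 × 4.68 × 10^113 J/m³ = 4.04 × 10^116 J/m³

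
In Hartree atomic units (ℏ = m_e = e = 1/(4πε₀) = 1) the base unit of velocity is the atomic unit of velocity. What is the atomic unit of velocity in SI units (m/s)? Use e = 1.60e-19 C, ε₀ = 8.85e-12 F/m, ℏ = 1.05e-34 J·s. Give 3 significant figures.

2.19e6 m/s

v_au = e²/(4πε₀ℏ)
  = 2.56e-38 / 1.17e-44
  = 2.19e6 m/s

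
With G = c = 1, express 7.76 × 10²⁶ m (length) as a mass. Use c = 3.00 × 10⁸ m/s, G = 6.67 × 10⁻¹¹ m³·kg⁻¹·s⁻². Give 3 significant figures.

Length → mass via c²/G.
7.76 × 10²⁶ m × (c²/G) = 1.05 × 10⁵⁴ kg

1.05 × 10⁵⁴ kg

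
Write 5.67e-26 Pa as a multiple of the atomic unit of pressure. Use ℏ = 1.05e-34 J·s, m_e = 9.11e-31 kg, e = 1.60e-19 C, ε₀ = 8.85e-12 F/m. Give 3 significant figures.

1.88e-39

atomic unit of pressure: P_au = E_h/a₀³ = m_e⁴e¹⁰/((4πε₀)⁵ℏ⁸) = 3.01e13 Pa.
5.67e-26 / 3.01e13 = 1.88e-39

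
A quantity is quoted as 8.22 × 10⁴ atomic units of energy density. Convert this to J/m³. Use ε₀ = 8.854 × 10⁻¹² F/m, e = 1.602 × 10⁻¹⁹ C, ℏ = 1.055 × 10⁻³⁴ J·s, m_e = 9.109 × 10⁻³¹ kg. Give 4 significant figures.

One atomic unit of energy density: u_au = E_h/a₀³ = m_e⁴e¹⁰/((4πε₀)⁵ℏ⁸) = 2.929 × 10¹³ J/m³.
8.22 × 10⁴ × 2.929 × 10¹³ J/m³ = 2.408 × 10¹⁸ J/m³

2.408 × 10¹⁸ J/m³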